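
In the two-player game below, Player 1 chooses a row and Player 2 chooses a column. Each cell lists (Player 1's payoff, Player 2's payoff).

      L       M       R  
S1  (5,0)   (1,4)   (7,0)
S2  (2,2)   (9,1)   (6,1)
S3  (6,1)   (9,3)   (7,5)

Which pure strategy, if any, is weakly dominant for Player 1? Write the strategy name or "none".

S3 vs S1: L: 6>5, M: 9>1, R: 7=7.
S3 vs S2: L: 6>2, M: 9=9, R: 7>6.
S3 is at least as good as every other strategy against every opponent action, so it is weakly dominant.

S3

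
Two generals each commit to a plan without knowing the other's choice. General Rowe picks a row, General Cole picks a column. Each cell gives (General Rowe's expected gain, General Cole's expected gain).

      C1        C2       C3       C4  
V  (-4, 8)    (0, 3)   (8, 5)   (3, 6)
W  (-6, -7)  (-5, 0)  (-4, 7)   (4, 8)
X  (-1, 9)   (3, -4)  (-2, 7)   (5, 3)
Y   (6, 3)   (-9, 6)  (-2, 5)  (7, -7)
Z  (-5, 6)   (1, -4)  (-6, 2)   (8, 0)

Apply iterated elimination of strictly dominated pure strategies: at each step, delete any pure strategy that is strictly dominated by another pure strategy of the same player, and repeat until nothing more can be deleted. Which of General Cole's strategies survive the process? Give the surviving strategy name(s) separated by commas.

C1, C2, C3

For General Rowe, X strictly dominates W on the remaining columns (C1: -1>-6, C2: 3>-5, C3: -2>-4, C4: 5>4); eliminate W.
General Cole's strategy C4 is strictly dominated by C1 (V: 8>6, X: 9>3, Y: 3>-7, Z: 6>0) and is removed.
Row Z is eliminated: X beats it against every remaining column (C1: -1>-5, C2: 3>1, C3: -2>-6).
Among the remaining strategies, none is strictly dominated by another pure strategy of the same player, so the elimination stops.
Surviving strategies — General Rowe: {V, X, Y}; General Cole: {C1, C2, C3}.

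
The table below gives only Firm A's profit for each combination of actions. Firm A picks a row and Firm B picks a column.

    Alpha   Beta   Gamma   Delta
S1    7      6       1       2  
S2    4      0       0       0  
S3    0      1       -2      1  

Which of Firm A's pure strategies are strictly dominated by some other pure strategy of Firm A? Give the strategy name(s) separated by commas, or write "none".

S1: no other strategy beats it everywhere (S2 at Alpha (7>4); S3 at Alpha (7>0)).
S1 strictly dominates S2 — Alpha: 7>4, Beta: 6>0, Gamma: 1>0, Delta: 2>0.
S3 is strictly dominated by S1 (Alpha: 7>0, Beta: 6>1, Gamma: 1>-2, Delta: 2>1).

S2, S3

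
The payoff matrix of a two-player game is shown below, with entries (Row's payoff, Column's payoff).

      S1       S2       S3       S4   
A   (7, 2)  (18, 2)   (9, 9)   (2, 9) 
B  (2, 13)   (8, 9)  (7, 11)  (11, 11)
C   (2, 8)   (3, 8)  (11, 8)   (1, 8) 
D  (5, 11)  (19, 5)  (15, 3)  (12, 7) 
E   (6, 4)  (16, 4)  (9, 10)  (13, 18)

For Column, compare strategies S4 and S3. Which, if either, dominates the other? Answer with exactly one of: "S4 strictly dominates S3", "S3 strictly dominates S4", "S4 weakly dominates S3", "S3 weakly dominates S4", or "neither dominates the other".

S4 weakly dominates S3

Compare S4 to S3 across each choice by Row: A: 9=9, B: 11=11, C: 8=8, D: 7>3, E: 18>10.
S4 is at least as good everywhere and strictly better somewhere (tied only at A, B, C), so S4 weakly but not strictly dominates S3.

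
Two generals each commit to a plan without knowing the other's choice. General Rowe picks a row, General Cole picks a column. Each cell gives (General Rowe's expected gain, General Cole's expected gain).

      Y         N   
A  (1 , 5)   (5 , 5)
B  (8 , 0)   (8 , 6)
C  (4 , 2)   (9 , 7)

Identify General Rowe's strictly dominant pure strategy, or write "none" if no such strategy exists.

none

A fails to dominate B at Y (1<8).
B fails to dominate C at N (8<9).
C fails to dominate B at Y (4<8).
No single strategy dominates all the others.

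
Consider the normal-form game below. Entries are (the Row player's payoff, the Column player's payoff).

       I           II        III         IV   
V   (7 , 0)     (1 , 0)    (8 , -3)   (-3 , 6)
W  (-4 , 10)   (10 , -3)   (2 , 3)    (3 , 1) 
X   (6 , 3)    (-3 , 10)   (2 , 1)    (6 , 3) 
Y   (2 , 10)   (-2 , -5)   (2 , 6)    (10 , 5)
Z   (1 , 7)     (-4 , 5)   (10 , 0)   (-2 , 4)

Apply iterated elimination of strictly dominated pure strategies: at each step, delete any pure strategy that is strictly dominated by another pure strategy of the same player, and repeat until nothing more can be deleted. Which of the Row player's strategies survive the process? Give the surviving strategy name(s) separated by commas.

Column III is eliminated: I beats it against every remaining row (V: 0>-3, W: 10>3, X: 3>1, Y: 10>6, Z: 7>0).
The Row player's strategy Z is strictly dominated by X (I: 6>1, II: -3>-4, IV: 6>-2) and is removed.
Among the remaining strategies, none is strictly dominated by another pure strategy of the same player, so the elimination stops.
Surviving strategies — the Row player: {V, W, X, Y}; the Column player: {I, II, IV}.

V, W, X, Y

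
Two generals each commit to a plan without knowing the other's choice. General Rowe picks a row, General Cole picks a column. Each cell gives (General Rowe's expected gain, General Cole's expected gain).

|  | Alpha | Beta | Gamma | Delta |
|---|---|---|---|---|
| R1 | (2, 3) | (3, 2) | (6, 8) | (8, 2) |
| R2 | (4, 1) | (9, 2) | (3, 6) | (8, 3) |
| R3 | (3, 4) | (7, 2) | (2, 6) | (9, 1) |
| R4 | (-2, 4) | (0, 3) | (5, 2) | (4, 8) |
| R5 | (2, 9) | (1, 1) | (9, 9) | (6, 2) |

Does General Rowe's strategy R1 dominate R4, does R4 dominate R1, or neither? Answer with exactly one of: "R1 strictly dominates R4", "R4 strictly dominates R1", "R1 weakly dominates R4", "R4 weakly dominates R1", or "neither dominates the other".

R1 strictly dominates R4

R1's payoffs vs R4's, by General Cole's action — Alpha: 2>-2, Beta: 3>0, Gamma: 6>5, Delta: 8>4.
R1 gives a strictly higher payoff against each opponent action, so R1 strictly dominates R4.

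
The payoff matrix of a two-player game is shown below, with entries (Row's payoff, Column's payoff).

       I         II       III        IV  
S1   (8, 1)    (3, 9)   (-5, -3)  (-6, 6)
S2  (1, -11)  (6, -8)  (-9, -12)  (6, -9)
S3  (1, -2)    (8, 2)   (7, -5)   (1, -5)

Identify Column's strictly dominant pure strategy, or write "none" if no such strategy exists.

II

II vs I: S1: 9>1, S2: -8>-11, S3: 2>-2.
II vs III: S1: 9>-3, S2: -8>-12, S3: 2>-5.
II vs IV: S1: 9>6, S2: -8>-9, S3: 2>-5.
II strictly beats every other strategy against every opponent action, so it is strictly dominant.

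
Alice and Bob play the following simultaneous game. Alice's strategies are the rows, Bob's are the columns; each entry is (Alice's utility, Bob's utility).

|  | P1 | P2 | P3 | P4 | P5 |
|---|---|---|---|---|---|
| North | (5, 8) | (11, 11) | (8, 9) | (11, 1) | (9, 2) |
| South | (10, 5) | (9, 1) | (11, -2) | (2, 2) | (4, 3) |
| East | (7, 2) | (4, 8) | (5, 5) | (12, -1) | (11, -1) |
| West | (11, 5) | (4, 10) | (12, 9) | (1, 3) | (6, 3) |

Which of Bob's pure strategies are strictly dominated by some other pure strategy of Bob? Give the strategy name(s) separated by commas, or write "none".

Nothing dominates P1: P2 at South (5>1); P3 at South (5>-2); P4 at North (8>1); P5 at North (8>2).
P2: no other strategy beats it everywhere (P1 at North (11>8); P3 at North (11>9); P4 at North (11>1); P5 at North (11>2)).
P2 strictly dominates P3 — North: 11>9, South: 1>-2, East: 8>5, West: 10>9.
P4 is strictly dominated by P1 (North: 8>1, South: 5>2, East: 2>-1, West: 5>3).
P5 is strictly dominated by P1 (North: 8>2, South: 5>3, East: 2>-1, West: 5>3).

P3, P4, P5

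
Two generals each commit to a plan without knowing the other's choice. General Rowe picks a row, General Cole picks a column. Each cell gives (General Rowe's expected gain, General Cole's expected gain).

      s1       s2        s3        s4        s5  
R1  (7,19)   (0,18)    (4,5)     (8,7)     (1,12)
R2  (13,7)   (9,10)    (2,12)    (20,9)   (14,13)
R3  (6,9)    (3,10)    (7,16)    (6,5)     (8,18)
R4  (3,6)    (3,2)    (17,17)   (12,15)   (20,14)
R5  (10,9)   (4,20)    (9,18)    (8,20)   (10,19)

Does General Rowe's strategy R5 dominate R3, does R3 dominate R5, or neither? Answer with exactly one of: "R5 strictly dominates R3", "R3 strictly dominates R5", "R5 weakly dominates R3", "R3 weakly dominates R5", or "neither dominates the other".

R5 strictly dominates R3

Compare R5 to R3 across every action of General Cole: s1: 10>6, s2: 4>3, s3: 9>7, s4: 8>6, s5: 10>8.
Every comparison favours R5, so R5 strictly dominates R3.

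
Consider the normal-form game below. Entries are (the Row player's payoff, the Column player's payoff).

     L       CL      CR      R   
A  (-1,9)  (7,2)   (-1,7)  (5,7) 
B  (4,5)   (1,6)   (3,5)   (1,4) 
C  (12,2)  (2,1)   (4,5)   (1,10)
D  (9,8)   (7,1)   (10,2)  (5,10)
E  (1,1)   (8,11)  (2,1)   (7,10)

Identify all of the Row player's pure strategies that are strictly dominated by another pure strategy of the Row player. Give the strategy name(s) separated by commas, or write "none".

A, B

E strictly dominates A — L: 1>-1, CL: 8>7, CR: 2>-1, R: 7>5.
B is strictly dominated by D (L: 9>4, CL: 7>1, CR: 10>3, R: 5>1).
C is not dominated — it holds its own against A at L (12>-1); B at L (12>4); D at L (12>9); E at L (12>1).
D: no other strategy beats it everywhere (A at L (9>-1); B at L (9>4); C at CL (7>2); E at L (9>1)).
Nothing dominates E: A at L (1>-1); B at CL (8>1); C at CL (8>2); D at CL (8>7).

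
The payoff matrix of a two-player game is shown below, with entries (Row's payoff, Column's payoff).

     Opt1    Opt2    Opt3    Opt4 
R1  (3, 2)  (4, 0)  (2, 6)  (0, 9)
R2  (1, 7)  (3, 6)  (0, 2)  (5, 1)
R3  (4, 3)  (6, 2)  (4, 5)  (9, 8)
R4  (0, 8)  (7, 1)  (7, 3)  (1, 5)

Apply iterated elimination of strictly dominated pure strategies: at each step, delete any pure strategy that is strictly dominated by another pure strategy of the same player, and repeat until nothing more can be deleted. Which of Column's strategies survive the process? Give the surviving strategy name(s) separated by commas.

Row's strategy R1 is strictly dominated by R3 (Opt1: 4>3, Opt2: 6>4, Opt3: 4>2, Opt4: 9>0) and is removed.
For Row, R3 strictly dominates R2 on the remaining columns (Opt1: 4>1, Opt2: 6>3, Opt3: 4>0, Opt4: 9>5); eliminate R2.
Column's strategy Opt2 is strictly dominated by Opt1 (R3: 3>2, R4: 8>1) and is removed.
For Column, Opt4 strictly dominates Opt3 on the remaining rows (R3: 8>5, R4: 5>3); eliminate Opt3.
Row's strategy R4 is strictly dominated by R3 (Opt1: 4>0, Opt4: 9>1) and is removed.
Column Opt1 is eliminated: Opt4 beats it against every remaining row (R3: 8>3).
Among the remaining strategies, none is strictly dominated by another pure strategy of the same player, so the elimination stops.
Surviving strategies — Row: {R3}; Column: {Opt4}.

Opt4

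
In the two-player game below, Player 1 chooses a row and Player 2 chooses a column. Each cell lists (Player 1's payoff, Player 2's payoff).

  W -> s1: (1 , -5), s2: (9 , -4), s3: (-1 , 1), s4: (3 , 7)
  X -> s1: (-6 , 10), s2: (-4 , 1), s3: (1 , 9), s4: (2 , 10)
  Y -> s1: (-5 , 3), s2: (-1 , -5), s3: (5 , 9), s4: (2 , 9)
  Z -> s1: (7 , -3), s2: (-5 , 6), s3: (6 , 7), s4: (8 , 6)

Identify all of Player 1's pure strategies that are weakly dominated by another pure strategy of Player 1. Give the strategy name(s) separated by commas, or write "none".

X

W: no other strategy beats it everywhere (X at s1 (1>-6); Y at s1 (1>-5); Z at s2 (9>-5)).
X is weakly dominated by Y (s1: -5>-6, s2: -1>-4, s3: 5>1, s4: 2=2).
Y: no other strategy beats it everywhere (W at s3 (5>-1); X at s1 (-5>-6); Z at s2 (-1>-5)).
Nothing dominates Z: W at s1 (7>1); X at s1 (7>-6); Y at s1 (7>-5).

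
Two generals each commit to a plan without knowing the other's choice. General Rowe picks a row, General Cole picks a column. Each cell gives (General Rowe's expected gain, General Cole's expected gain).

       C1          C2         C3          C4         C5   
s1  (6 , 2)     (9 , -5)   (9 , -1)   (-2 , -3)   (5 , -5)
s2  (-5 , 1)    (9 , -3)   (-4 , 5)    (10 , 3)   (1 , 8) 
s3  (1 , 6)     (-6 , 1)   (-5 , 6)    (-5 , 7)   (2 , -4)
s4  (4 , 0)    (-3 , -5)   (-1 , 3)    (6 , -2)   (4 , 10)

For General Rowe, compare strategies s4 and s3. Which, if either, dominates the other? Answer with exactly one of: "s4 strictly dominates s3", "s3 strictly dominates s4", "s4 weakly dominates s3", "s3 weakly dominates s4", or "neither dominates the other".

s4 strictly dominates s3

Compare s4 to s3 across each opponent action: C1: 4>1, C2: -3>-6, C3: -1>-5, C4: 6>-5, C5: 4>2.
s4 gives a strictly higher payoff against each opponent action, so s4 strictly dominates s3.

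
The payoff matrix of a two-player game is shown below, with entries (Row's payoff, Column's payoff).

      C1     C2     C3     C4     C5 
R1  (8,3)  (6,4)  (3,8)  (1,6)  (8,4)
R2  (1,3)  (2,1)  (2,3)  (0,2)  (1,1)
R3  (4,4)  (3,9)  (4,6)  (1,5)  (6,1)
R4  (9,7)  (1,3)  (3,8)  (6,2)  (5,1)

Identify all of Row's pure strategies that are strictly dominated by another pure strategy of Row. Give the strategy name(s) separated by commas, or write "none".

R2

R1 is not dominated — it holds its own against R2 at C1 (8>1); R3 at C1 (8>4); R4 at C2 (6>1).
R2 is strictly dominated by R1 (C1: 8>1, C2: 6>2, C3: 3>2, C4: 1>0, C5: 8>1).
R3: no other strategy beats it everywhere (R1 at C3 (4>3); R2 at C1 (4>1); R4 at C2 (3>1)).
R4 is not dominated — it holds its own against R1 at C1 (9>8); R2 at C1 (9>1); R3 at C1 (9>4).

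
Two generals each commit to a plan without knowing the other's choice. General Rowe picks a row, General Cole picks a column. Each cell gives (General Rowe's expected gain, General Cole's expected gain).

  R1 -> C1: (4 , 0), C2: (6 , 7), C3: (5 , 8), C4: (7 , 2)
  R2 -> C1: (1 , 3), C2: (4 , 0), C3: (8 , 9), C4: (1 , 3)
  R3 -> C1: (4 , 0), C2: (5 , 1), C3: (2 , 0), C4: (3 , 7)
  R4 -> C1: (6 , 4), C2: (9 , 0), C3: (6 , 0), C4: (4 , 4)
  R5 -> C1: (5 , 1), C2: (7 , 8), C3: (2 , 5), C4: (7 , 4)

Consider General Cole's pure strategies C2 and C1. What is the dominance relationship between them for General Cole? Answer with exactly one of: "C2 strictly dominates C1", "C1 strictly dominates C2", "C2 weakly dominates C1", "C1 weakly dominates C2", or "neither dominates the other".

C2's payoffs vs C1's, by General Rowe's action — R1: 7>0, R2: 0<3, R3: 1>0, R4: 0<4, R5: 8>1.
C2 does better at R1, R3, R5 but worse at R2, R4; neither strategy dominates the other.

neither dominates the other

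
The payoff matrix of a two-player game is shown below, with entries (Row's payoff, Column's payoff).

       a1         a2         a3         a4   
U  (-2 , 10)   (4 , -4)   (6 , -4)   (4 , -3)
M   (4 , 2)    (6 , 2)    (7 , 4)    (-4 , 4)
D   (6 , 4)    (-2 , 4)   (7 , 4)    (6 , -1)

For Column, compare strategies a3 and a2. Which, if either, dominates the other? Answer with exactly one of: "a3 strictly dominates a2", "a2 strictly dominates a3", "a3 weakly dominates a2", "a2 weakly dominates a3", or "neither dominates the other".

a3 weakly dominates a2

a3's payoffs vs a2's, by Row's action — U: -4=-4, M: 4>2, D: 4=4.
a3 is at least as good everywhere and strictly better somewhere (tied only at U, D), so a3 weakly but not strictly dominates a2.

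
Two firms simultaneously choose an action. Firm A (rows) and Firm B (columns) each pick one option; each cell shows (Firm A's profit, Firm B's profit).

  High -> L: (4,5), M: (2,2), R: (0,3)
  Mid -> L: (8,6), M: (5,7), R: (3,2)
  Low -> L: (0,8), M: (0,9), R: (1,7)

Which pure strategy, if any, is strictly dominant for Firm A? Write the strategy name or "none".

Mid vs High: L: 8>4, M: 5>2, R: 3>0.
Mid vs Low: L: 8>0, M: 5>0, R: 3>1.
Mid strictly beats every other strategy against every opponent action, so it is strictly dominant.

Mid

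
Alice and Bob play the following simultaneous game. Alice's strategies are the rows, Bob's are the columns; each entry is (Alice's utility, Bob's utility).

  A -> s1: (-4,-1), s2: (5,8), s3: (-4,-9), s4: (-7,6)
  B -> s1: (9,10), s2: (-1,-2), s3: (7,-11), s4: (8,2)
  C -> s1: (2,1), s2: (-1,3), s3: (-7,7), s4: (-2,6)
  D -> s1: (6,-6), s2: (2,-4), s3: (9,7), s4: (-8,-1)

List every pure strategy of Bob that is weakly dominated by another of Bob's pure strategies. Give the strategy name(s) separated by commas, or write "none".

none

Nothing dominates s1: s2 at B (10>-2); s3 at A (-1>-9); s4 at B (10>2).
s2: no other strategy beats it everywhere (s1 at A (8>-1); s3 at A (8>-9); s4 at A (8>6)).
s3: no other strategy beats it everywhere (s1 at C (7>1); s2 at C (7>3); s4 at C (7>6)).
s4 is not dominated — it holds its own against s1 at A (6>-1); s2 at B (2>-2); s3 at A (6>-9).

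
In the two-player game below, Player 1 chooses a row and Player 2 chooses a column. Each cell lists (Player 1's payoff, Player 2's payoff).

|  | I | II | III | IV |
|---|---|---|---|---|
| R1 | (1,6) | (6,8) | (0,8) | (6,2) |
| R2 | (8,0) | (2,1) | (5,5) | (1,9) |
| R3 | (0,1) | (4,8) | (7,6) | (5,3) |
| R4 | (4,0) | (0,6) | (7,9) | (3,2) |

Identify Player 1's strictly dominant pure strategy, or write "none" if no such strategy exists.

none

R1 fails to dominate R2 at I (1<8).
R2 fails to dominate R1 at II (2<6).
R3 fails to dominate R1 at I (0<1).
R4 fails to dominate R1 at II (0<6).
No single strategy dominates all the others.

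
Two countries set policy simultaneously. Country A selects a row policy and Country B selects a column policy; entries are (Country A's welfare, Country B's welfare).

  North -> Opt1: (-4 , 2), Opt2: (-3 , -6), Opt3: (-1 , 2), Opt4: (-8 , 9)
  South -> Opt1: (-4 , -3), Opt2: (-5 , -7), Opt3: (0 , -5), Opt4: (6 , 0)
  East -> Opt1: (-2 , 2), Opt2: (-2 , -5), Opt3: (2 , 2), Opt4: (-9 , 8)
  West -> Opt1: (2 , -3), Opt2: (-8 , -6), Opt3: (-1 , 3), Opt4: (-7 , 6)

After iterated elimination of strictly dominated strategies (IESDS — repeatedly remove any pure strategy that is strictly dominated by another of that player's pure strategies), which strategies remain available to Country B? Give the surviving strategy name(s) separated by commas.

Opt4

For Country B, Opt4 strictly dominates Opt1 on the remaining rows (North: 9>2, South: 0>-3, East: 8>2, West: 6>-3); eliminate Opt1.
Country A's strategy West is strictly dominated by South (Opt2: -5>-8, Opt3: 0>-1, Opt4: 6>-7) and is removed.
Country B's strategy Opt2 is strictly dominated by Opt3 (North: 2>-6, South: -5>-7, East: 2>-5) and is removed.
Country A's strategy North is strictly dominated by South (Opt3: 0>-1, Opt4: 6>-8) and is removed.
Country B's strategy Opt3 is strictly dominated by Opt4 (South: 0>-5, East: 8>2) and is removed.
Country A's strategy East is strictly dominated by South (Opt4: 6>-9) and is removed.
Among the remaining strategies, none is strictly dominated by another pure strategy of the same player, so the elimination stops.
Surviving strategies — Country A: {South}; Country B: {Opt4}.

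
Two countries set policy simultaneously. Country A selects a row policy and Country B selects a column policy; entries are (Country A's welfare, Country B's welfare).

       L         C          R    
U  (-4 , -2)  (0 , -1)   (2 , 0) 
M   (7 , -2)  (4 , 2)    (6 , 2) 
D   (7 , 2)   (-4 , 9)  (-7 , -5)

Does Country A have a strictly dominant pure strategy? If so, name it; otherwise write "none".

U fails to dominate M at L (-4<7).
M fails to dominate D at L (7=7).
D fails to dominate U at C (-4<0).
No single strategy dominates all the others.

none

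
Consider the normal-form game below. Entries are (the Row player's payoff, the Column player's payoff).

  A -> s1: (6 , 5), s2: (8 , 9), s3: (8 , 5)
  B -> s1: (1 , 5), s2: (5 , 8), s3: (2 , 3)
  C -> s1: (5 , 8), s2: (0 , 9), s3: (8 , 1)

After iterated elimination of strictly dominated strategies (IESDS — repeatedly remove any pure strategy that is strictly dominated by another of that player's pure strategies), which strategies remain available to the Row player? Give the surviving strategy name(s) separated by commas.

Row B is eliminated: A beats it against every remaining column (s1: 6>1, s2: 8>5, s3: 8>2).
The Column player's strategy s1 is strictly dominated by s2 (A: 9>5, C: 9>8) and is removed.
Column s3 is eliminated: s2 beats it against every remaining row (A: 9>5, C: 9>1).
For the Row player, A strictly dominates C on the remaining columns (s2: 8>0); eliminate C.
Among the remaining strategies, none is strictly dominated by another pure strategy of the same player, so the elimination stops.
Surviving strategies — the Row player: {A}; the Column player: {s2}.

A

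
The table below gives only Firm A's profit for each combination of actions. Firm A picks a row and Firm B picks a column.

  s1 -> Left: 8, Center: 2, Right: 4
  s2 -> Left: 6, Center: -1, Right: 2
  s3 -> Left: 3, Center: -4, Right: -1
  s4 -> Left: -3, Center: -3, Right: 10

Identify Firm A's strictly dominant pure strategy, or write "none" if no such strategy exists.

none

s1 fails to dominate s4 at Right (4<10).
s2 fails to dominate s1 at Left (6<8).
s3 fails to dominate s1 at Left (3<8).
s4 fails to dominate s1 at Left (-3<8).
No single strategy dominates all the others.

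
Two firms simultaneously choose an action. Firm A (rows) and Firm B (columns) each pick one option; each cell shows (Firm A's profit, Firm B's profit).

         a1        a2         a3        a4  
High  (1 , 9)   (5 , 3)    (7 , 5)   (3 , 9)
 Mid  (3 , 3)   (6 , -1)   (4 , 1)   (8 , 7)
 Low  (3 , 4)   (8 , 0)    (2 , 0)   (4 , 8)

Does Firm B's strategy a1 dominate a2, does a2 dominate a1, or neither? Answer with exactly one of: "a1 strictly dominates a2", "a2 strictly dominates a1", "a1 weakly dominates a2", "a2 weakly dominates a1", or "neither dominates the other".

a1's payoffs vs a2's, by Firm A's action — High: 9>3, Mid: 3>-1, Low: 4>0.
a1 gives a strictly higher payoff against each opponent action, so a1 strictly dominates a2.

a1 strictly dominates a2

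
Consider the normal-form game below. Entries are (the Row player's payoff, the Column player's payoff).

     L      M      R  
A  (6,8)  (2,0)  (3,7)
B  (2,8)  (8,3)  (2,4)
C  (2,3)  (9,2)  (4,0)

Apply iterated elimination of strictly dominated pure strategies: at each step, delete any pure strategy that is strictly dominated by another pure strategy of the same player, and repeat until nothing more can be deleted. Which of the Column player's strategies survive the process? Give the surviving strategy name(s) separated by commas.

L

For the Column player, L strictly dominates M on the remaining rows (A: 8>0, B: 8>3, C: 3>2); eliminate M.
Row B is eliminated: A beats it against every remaining column (L: 6>2, R: 3>2).
Column R is eliminated: L beats it against every remaining row (A: 8>7, C: 3>0).
For the Row player, A strictly dominates C on the remaining columns (L: 6>2); eliminate C.
Among the remaining strategies, none is strictly dominated by another pure strategy of the same player, so the elimination stops.
Surviving strategies — the Row player: {A}; the Column player: {L}.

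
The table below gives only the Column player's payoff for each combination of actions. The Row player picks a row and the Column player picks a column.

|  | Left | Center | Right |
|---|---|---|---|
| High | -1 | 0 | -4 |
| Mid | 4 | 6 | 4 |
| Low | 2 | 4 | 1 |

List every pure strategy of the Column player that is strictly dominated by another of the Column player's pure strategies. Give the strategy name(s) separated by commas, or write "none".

Center strictly dominates Left — High: 0>-1, Mid: 6>4, Low: 4>2.
Center: no other strategy beats it everywhere (Left at High (0>-1); Right at High (0>-4)).
Center strictly dominates Right — High: 0>-4, Mid: 6>4, Low: 4>1.

Left, Right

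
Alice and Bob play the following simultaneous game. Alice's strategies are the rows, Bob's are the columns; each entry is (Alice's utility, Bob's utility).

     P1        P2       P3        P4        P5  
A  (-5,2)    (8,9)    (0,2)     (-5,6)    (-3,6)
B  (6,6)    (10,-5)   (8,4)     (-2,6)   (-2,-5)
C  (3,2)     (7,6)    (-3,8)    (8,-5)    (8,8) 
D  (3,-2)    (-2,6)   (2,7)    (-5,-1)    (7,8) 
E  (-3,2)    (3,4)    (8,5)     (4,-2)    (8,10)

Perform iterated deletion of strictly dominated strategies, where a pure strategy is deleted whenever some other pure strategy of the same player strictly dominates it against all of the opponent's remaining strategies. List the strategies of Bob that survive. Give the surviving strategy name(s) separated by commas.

Alice's strategy A is strictly dominated by B (P1: 6>-5, P2: 10>8, P3: 8>0, P4: -2>-5, P5: -2>-3) and is removed.
For Bob, P3 strictly dominates P2 on the remaining rows (B: 4>-5, C: 8>6, D: 7>6, E: 5>4); eliminate P2.
Among the remaining strategies, none is strictly dominated by another pure strategy of the same player, so the elimination stops.
Surviving strategies — Alice: {B, C, D, E}; Bob: {P1, P3, P4, P5}.

P1, P3, P4, P5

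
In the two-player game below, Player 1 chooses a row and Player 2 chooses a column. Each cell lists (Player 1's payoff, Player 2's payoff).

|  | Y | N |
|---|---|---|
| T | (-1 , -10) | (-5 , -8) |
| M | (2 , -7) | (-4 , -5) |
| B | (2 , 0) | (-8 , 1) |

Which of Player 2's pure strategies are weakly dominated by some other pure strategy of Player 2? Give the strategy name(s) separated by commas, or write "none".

Y: dominated, since N does at least as well everywhere (T: -8>-10, M: -5>-7, B: 1>0).
N is not dominated — it holds its own against Y at T (-8>-10).

Y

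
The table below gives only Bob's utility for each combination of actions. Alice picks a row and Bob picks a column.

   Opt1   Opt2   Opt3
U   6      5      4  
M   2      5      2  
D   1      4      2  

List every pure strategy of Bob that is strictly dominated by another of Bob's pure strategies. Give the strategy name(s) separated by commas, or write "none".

Opt1 is not dominated — it holds its own against Opt2 at U (6>5); Opt3 at U (6>4).
Opt2: no other strategy beats it everywhere (Opt1 at M (5>2); Opt3 at U (5>4)).
Opt3 is strictly dominated by Opt2 (U: 5>4, M: 5>2, D: 4>2).

Opt3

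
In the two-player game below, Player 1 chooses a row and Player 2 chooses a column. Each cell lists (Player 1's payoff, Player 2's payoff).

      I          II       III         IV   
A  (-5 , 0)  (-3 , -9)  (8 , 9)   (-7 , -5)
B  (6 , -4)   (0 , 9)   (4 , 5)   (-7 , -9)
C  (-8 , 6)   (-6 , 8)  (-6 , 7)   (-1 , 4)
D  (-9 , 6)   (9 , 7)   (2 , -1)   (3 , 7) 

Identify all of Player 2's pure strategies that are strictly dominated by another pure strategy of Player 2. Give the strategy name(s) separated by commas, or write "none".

Nothing dominates I: II at A (0>-9); III at D (6>-1); IV at A (0>-5).
II is not dominated — it holds its own against I at B (9>-4); III at B (9>5); IV at B (9>-9).
III is not dominated — it holds its own against I at A (9>0); II at A (9>-9); IV at A (9>-5).
IV is not dominated — it holds its own against I at D (7>6); II at A (-5>-9); III at D (7>-1).

none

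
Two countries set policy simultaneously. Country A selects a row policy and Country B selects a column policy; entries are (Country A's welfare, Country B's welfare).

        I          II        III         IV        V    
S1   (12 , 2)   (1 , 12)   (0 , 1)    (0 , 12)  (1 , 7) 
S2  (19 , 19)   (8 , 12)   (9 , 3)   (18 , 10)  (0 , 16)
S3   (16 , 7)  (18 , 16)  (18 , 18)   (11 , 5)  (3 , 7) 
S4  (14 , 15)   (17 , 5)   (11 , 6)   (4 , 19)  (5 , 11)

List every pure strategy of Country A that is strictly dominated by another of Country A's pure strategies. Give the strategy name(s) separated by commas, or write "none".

S1

S1: dominated, since S3 does at least as well everywhere (I: 16>12, II: 18>1, III: 18>0, IV: 11>0, V: 3>1).
S2: no other strategy beats it everywhere (S1 at I (19>12); S3 at I (19>16); S4 at I (19>14)).
Nothing dominates S3: S1 at I (16>12); S2 at II (18>8); S4 at I (16>14).
S4: no other strategy beats it everywhere (S1 at I (14>12); S2 at II (17>8); S3 at V (5>3)).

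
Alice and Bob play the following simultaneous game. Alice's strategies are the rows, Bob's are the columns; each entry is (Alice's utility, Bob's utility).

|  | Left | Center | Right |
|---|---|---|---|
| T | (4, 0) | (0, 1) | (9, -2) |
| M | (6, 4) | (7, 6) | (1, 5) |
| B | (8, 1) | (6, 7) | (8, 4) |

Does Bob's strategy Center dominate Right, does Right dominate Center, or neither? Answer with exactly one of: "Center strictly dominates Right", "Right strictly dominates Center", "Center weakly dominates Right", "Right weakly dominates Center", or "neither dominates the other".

Center strictly dominates Right

Center's payoffs vs Right's, by Alice's action — T: 1>-2, M: 6>5, B: 7>4.
Every comparison favours Center, so Center strictly dominates Right.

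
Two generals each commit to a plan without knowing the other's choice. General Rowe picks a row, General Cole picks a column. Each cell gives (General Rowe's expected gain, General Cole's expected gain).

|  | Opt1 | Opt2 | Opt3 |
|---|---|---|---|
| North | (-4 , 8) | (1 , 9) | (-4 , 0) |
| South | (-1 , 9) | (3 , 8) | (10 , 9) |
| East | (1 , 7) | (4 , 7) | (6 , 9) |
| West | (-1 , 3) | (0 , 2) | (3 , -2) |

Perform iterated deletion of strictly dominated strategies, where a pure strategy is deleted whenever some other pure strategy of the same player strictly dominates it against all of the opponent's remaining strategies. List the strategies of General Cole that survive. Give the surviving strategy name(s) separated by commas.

For General Rowe, South strictly dominates North on the remaining columns (Opt1: -1>-4, Opt2: 3>1, Opt3: 10>-4); eliminate North.
General Rowe's strategy West is strictly dominated by East (Opt1: 1>-1, Opt2: 4>0, Opt3: 6>3) and is removed.
General Cole's strategy Opt2 is strictly dominated by Opt3 (South: 9>8, East: 9>7) and is removed.
Among the remaining strategies, none is strictly dominated by another pure strategy of the same player, so the elimination stops.
Surviving strategies — General Rowe: {South, East}; General Cole: {Opt1, Opt3}.

Opt1, Opt3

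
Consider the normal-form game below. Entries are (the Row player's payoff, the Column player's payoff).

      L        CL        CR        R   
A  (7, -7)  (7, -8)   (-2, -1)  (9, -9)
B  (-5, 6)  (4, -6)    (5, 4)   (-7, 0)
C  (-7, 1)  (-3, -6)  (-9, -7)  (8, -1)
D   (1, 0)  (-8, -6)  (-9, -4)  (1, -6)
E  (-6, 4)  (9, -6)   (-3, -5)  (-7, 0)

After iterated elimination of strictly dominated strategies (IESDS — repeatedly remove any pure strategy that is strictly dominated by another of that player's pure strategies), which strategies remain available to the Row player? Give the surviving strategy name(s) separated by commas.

A, B

For the Row player, A strictly dominates C on the remaining columns (L: 7>-7, CL: 7>-3, CR: -2>-9, R: 9>8); eliminate C.
For the Row player, A strictly dominates D on the remaining columns (L: 7>1, CL: 7>-8, CR: -2>-9, R: 9>1); eliminate D.
The Column player's strategy CL is strictly dominated by L (A: -7>-8, B: 6>-6, E: 4>-6) and is removed.
For the Row player, A strictly dominates E on the remaining columns (L: 7>-6, CR: -2>-3, R: 9>-7); eliminate E.
Column R is eliminated: L beats it against every remaining row (A: -7>-9, B: 6>0).
Among the remaining strategies, none is strictly dominated by another pure strategy of the same player, so the elimination stops.
Surviving strategies — the Row player: {A, B}; the Column player: {L, CR}.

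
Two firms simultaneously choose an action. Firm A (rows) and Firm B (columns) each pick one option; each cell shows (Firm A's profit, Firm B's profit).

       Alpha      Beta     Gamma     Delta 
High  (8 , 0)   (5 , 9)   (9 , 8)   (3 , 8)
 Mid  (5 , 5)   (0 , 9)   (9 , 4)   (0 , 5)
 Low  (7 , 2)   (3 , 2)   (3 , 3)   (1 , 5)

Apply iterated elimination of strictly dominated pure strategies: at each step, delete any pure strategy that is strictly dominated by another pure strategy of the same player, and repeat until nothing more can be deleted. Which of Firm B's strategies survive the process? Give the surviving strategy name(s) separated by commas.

Beta

Firm A's strategy Low is strictly dominated by High (Alpha: 8>7, Beta: 5>3, Gamma: 9>3, Delta: 3>1) and is removed.
For Firm B, Beta strictly dominates Alpha on the remaining rows (High: 9>0, Mid: 9>5); eliminate Alpha.
For Firm B, Beta strictly dominates Gamma on the remaining rows (High: 9>8, Mid: 9>4); eliminate Gamma.
For Firm A, High strictly dominates Mid on the remaining columns (Beta: 5>0, Delta: 3>0); eliminate Mid.
Column Delta is eliminated: Beta beats it against every remaining row (High: 9>8).
Among the remaining strategies, none is strictly dominated by another pure strategy of the same player, so the elimination stops.
Surviving strategies — Firm A: {High}; Firm B: {Beta}.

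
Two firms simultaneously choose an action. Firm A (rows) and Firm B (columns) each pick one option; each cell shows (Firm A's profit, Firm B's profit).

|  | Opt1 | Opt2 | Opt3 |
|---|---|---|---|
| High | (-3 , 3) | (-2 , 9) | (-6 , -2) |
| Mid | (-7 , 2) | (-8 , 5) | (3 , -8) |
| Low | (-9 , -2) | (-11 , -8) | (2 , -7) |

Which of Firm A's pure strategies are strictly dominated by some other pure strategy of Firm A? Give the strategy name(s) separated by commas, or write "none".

High: no other strategy beats it everywhere (Mid at Opt1 (-3>-7); Low at Opt1 (-3>-9)).
Mid: no other strategy beats it everywhere (High at Opt3 (3>-6); Low at Opt1 (-7>-9)).
Low: dominated, since Mid does at least as well everywhere (Opt1: -7>-9, Opt2: -8>-11, Opt3: 3>2).

Low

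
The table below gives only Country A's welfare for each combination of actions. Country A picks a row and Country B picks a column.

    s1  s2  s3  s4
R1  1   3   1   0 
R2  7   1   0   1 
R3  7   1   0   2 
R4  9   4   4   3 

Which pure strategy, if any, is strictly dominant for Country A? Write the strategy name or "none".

R4 vs R1: s1: 9>1, s2: 4>3, s3: 4>1, s4: 3>0.
R4 vs R2: s1: 9>7, s2: 4>1, s3: 4>0, s4: 3>1.
R4 vs R3: s1: 9>7, s2: 4>1, s3: 4>0, s4: 3>2.
R4 strictly beats every other strategy against every opponent action, so it is strictly dominant.

R4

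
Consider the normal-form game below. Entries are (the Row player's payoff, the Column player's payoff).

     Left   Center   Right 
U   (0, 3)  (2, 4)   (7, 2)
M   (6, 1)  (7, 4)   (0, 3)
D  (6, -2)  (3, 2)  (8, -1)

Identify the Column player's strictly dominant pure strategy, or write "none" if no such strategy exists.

Center vs Left: U: 4>3, M: 4>1, D: 2>-2.
Center vs Right: U: 4>2, M: 4>3, D: 2>-1.
Center strictly beats every other strategy against every opponent action, so it is strictly dominant.

Center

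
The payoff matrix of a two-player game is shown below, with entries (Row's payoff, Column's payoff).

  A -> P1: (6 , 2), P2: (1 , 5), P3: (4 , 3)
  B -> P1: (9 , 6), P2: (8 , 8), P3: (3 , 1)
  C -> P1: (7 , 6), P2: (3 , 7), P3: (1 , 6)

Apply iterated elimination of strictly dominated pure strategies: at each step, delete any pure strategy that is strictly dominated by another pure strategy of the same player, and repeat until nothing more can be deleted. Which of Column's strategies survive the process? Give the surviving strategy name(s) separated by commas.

Row's strategy C is strictly dominated by B (P1: 9>7, P2: 8>3, P3: 3>1) and is removed.
Column's strategy P1 is strictly dominated by P2 (A: 5>2, B: 8>6) and is removed.
Column's strategy P3 is strictly dominated by P2 (A: 5>3, B: 8>1) and is removed.
Row's strategy A is strictly dominated by B (P2: 8>1) and is removed.
Among the remaining strategies, none is strictly dominated by another pure strategy of the same player, so the elimination stops.
Surviving strategies — Row: {B}; Column: {P2}.

P2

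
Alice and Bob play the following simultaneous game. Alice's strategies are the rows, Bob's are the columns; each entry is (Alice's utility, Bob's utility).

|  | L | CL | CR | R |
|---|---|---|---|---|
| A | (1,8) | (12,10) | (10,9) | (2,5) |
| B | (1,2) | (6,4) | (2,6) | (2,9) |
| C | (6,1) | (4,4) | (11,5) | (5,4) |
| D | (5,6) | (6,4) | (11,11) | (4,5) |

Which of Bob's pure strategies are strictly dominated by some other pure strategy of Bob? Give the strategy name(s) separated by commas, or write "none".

L

L is strictly dominated by CR (A: 9>8, B: 6>2, C: 5>1, D: 11>6).
CL: no other strategy beats it everywhere (L at A (10>8); CR at A (10>9); R at A (10>5)).
CR: no other strategy beats it everywhere (L at A (9>8); CL at B (6>4); R at A (9>5)).
R: no other strategy beats it everywhere (L at B (9>2); CL at B (9>4); CR at B (9>6)).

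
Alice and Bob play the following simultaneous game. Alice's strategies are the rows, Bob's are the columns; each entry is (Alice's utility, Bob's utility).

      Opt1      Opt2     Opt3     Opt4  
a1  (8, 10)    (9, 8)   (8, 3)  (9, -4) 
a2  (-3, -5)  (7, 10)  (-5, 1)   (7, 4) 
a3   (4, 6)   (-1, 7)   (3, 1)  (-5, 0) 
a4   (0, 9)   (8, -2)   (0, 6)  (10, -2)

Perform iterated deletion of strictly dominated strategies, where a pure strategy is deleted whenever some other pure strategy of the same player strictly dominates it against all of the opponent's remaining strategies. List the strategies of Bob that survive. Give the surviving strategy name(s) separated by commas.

For Alice, a1 strictly dominates a2 on the remaining columns (Opt1: 8>-3, Opt2: 9>7, Opt3: 8>-5, Opt4: 9>7); eliminate a2.
Row a3 is eliminated: a1 beats it against every remaining column (Opt1: 8>4, Opt2: 9>-1, Opt3: 8>3, Opt4: 9>-5).
Bob's strategy Opt2 is strictly dominated by Opt1 (a1: 10>8, a4: 9>-2) and is removed.
Bob's strategy Opt3 is strictly dominated by Opt1 (a1: 10>3, a4: 9>6) and is removed.
Bob's strategy Opt4 is strictly dominated by Opt1 (a1: 10>-4, a4: 9>-2) and is removed.
Alice's strategy a4 is strictly dominated by a1 (Opt1: 8>0) and is removed.
Among the remaining strategies, none is strictly dominated by another pure strategy of the same player, so the elimination stops.
Surviving strategies — Alice: {a1}; Bob: {Opt1}.

Opt1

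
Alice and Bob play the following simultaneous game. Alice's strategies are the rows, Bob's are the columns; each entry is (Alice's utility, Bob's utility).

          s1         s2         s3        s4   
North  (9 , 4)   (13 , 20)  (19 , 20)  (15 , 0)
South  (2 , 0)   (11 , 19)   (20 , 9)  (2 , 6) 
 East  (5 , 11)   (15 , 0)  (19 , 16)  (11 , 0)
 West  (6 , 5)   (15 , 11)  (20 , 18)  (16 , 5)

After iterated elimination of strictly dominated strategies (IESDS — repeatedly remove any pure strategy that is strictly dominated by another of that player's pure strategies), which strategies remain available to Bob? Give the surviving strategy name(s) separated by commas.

For Bob, s3 strictly dominates s1 on the remaining rows (North: 20>4, South: 9>0, East: 16>11, West: 18>5); eliminate s1.
For Alice, West strictly dominates North on the remaining columns (s2: 15>13, s3: 20>19, s4: 16>15); eliminate North.
For Bob, s3 strictly dominates s4 on the remaining rows (South: 9>6, East: 16>0, West: 18>5); eliminate s4.
Among the remaining strategies, none is strictly dominated by another pure strategy of the same player, so the elimination stops.
Surviving strategies — Alice: {South, East, West}; Bob: {s2, s3}.

s2, s3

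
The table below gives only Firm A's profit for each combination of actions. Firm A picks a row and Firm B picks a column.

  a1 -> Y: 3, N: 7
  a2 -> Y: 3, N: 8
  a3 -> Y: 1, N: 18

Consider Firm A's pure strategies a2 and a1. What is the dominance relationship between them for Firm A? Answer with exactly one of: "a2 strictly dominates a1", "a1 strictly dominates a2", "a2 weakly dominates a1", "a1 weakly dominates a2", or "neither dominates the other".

a2 weakly dominates a1

a2's payoffs vs a1's, by Firm B's action — Y: 3=3, N: 8>7.
a2 is at least as good everywhere and strictly better somewhere (tied only at Y), so a2 weakly but not strictly dominates a1.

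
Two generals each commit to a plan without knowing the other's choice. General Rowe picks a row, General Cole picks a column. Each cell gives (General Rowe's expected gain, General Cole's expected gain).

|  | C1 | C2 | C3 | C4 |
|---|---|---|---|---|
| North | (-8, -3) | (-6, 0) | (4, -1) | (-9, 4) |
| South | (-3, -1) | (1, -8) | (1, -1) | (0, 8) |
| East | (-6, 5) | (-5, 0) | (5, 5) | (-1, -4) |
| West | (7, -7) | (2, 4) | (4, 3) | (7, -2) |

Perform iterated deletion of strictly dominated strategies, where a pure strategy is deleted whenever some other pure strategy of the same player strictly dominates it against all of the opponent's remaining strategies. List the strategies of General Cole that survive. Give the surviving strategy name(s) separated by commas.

General Rowe's strategy North is strictly dominated by East (C1: -6>-8, C2: -5>-6, C3: 5>4, C4: -1>-9) and is removed.
General Rowe's strategy South is strictly dominated by West (C1: 7>-3, C2: 2>1, C3: 4>1, C4: 7>0) and is removed.
For General Cole, C2 strictly dominates C4 on the remaining rows (East: 0>-4, West: 4>-2); eliminate C4.
Among the remaining strategies, none is strictly dominated by another pure strategy of the same player, so the elimination stops.
Surviving strategies — General Rowe: {East, West}; General Cole: {C1, C2, C3}.

C1, C2, C3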